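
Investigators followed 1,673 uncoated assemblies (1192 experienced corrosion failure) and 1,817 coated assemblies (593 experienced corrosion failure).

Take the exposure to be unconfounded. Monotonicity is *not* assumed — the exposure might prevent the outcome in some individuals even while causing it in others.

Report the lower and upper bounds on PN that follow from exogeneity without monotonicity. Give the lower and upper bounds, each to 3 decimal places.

p₁ = P(outcome | exposed) = 1192/1673 = 0.71249
p₀ = P(outcome | unexposed) = 593/1817 = 0.32636
Under exogeneity alone the bounds on PN are max{0,(p₁−p₀)/p₁} ≤ PN ≤ min{1,(1−p₀)/p₁}.
  lower = (p₁ − p₀)/p₁ = 0.38613 / 0.71249 ≈ 0.5419
  upper = min{1, (1 − p₀)/p₁} = 0.67364 / 0.71249 ≈ 0.9455

0.542 ≤ PN ≤ 0.945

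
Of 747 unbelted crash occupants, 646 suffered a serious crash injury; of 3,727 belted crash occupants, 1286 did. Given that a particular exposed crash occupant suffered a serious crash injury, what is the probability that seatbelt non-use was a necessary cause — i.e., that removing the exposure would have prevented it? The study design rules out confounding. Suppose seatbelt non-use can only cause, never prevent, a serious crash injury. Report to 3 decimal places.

PN ≈ 0.601

p₁ = P(outcome | exposed) = 646/747 = 0.86479
p₀ = P(outcome | unexposed) = 1286/3727 = 0.34505
Under exogeneity and monotonicity, PN = (p₁ − p₀) / p₁.
PN = (0.86479 − 0.34505) / 0.86479 = 0.51974 / 0.86479 ≈ 0.6010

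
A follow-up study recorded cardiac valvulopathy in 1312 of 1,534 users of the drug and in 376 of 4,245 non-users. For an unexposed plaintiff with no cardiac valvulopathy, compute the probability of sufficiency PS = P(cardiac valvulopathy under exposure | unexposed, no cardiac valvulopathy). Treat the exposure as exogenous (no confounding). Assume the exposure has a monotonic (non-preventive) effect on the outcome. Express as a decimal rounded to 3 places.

PS ≈ 0.841

p₁ = P(outcome | exposed) = 1312/1534 = 0.85528
p₀ = P(outcome | unexposed) = 376/4245 = 0.088575
Under exogeneity and monotonicity, PS = (p₁ − p₀) / (1 − p₀).
PS = (0.85528 − 0.088575) / (1 − 0.088575) = 0.76671 / 0.91143 ≈ 0.8412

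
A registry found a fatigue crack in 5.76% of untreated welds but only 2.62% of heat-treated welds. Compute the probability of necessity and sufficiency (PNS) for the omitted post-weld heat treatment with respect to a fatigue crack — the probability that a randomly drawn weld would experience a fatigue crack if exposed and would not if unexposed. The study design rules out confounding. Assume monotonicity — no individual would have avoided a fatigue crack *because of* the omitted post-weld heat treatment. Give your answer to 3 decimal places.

p₁ = 0.0576, p₀ = 0.0262.
Under exogeneity and monotonicity, PNS = p₁ − p₀.
PNS = 0.0576 − 0.0262 = 0.0314

PNS ≈ 0.031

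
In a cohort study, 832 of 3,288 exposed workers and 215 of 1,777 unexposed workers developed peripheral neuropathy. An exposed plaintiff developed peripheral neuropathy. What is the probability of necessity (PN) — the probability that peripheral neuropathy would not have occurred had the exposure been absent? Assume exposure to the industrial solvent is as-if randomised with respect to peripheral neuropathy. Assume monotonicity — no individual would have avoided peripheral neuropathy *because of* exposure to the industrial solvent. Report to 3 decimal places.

PN ≈ 0.522

p₁ = P(outcome | exposed) = 832/3288 = 0.25304
p₀ = P(outcome | unexposed) = 215/1777 = 0.12099
Under exogeneity and monotonicity, PN = (p₁ − p₀) / p₁.
PN = (0.25304 − 0.12099) / 0.25304 = 0.13205 / 0.25304 ≈ 0.5219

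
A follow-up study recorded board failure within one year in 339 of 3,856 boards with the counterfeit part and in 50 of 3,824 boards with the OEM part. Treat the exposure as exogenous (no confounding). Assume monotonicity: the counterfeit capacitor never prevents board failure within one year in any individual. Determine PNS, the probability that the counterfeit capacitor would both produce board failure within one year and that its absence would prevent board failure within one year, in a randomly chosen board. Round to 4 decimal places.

p₁ = P(outcome | exposed) = 339/3856 = 0.087915
p₀ = P(outcome | unexposed) = 50/3824 = 0.013075
Under exogeneity and monotonicity, PNS = p₁ − p₀.
PNS = 0.087915 − 0.013075 = 0.07484

PNS ≈ 0.0748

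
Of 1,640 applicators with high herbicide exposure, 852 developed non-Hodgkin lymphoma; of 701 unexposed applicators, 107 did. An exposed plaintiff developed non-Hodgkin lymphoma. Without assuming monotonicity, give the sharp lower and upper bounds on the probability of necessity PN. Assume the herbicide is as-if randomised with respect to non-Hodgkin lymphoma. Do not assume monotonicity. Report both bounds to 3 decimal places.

0.706 ≤ PN ≤ 1.000

p₁ = P(outcome | exposed) = 852/1640 = 0.51951
p₀ = P(outcome | unexposed) = 107/701 = 0.15264
Under exogeneity alone the bounds on PN are max{0,(p₁−p₀)/p₁} ≤ PN ≤ min{1,(1−p₀)/p₁}.
  lower = (p₁ − p₀)/p₁ = 0.36687 / 0.51951 ≈ 0.7062
  upper = min{1, (1 − p₀)/p₁} = 0.84736 / 0.51951 ≈ 1.6311 → capped at 1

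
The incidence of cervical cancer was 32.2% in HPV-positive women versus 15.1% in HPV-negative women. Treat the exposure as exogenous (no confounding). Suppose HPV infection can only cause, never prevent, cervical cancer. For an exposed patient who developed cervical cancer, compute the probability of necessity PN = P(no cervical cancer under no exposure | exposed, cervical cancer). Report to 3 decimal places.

PN ≈ 0.531

p₁ = 0.322, p₀ = 0.151.
Under exogeneity and monotonicity, PN = (p₁ − p₀) / p₁.
PN = (0.322 − 0.151) / 0.322 = 0.171 / 0.322 ≈ 0.5311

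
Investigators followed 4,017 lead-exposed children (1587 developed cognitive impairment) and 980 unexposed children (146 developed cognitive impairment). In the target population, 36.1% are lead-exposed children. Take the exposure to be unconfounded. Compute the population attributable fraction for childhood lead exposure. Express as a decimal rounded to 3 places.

PAF ≈ 0.374

p₁ = P(outcome | exposed) = 1587/4017 = 0.39507
p₀ = P(outcome | unexposed) = 146/980 = 0.14898
Overall risk P(Y=1) = π·p₁ + (1−π)·p₀ = 0.361×0.39507 + 0.639×0.14898 = 0.23782.
Under exogeneity, PAF = [P(Y=1) − p₀] / P(Y=1).
PAF = (0.23782 − 0.14898) / 0.23782 ≈ 0.3736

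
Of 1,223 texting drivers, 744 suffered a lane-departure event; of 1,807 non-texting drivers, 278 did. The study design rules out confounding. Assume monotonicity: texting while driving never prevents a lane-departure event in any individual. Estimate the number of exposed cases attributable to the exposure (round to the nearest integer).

about 556 cases

p₁ = P(outcome | exposed) = 744/1223 = 0.60834
p₀ = P(outcome | unexposed) = 278/1807 = 0.15385
PN = (p₁ − p₀)/p₁ = (0.60834 − 0.15385) / 0.60834 ≈ 0.74711.
Attributable cases ≈ PN × (exposed cases) = 0.74711 × 744 ≈ 555.85.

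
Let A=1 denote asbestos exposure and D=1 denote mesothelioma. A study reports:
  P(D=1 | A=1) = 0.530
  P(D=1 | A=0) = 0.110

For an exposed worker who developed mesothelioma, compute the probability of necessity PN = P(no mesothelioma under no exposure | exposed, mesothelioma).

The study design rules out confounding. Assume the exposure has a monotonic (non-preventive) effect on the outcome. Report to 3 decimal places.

PN ≈ 0.792

Let p₁ = 0.53, p₀ = 0.11.
Under exogeneity and monotonicity, PN = (p₁ − p₀) / p₁.
PN = (0.53 − 0.11) / 0.53 = 0.42 / 0.53 ≈ 0.7925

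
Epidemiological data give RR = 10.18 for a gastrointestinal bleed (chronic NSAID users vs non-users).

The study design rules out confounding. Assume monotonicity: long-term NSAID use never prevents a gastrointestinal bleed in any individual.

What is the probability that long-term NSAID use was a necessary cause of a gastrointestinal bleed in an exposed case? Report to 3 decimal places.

PN ≈ 0.902

Under exogeneity and monotonicity, PN = (RR − 1) / RR = 1 − 1/RR.
PN = (10.18 − 1) / 10.18 = 9.18 / 10.18 ≈ 0.9018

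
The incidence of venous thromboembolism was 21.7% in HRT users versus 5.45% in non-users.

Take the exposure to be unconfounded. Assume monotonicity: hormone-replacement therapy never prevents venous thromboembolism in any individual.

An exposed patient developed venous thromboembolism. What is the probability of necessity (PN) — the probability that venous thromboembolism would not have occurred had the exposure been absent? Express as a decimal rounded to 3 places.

PN ≈ 0.749

p₁ = 0.217, p₀ = 0.0545.
Under exogeneity and monotonicity, PN = (p₁ − p₀) / p₁.
PN = (0.217 − 0.0545) / 0.217 = 0.1625 / 0.217 ≈ 0.7488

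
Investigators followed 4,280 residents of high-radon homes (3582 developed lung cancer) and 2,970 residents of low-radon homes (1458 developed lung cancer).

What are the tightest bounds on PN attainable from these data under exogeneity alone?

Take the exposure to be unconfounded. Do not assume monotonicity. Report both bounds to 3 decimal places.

0.413 ≤ PN ≤ 0.608

p₁ = P(outcome | exposed) = 3582/4280 = 0.83692
p₀ = P(outcome | unexposed) = 1458/2970 = 0.49091
Under exogeneity alone the bounds on PN are max{0,(p₁−p₀)/p₁} ≤ PN ≤ min{1,(1−p₀)/p₁}.
  lower = (p₁ − p₀)/p₁ = 0.34601 / 0.83692 ≈ 0.4134
  upper = min{1, (1 − p₀)/p₁} = 0.50909 / 0.83692 ≈ 0.6083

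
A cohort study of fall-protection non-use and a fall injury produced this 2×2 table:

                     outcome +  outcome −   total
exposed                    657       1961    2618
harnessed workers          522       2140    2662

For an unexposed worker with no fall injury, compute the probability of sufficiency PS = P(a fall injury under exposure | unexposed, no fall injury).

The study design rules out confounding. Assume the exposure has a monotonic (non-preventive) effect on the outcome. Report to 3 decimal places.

PS ≈ 0.068

p₁ = P(outcome | exposed) = 657/2618 = 0.25095
p₀ = P(outcome | unexposed) = 522/2662 = 0.19609
Under exogeneity and monotonicity, PS = (p₁ − p₀)/(1 − p₀).
PS = (0.25095 − 0.19609) / 0.80391 ≈ 0.0682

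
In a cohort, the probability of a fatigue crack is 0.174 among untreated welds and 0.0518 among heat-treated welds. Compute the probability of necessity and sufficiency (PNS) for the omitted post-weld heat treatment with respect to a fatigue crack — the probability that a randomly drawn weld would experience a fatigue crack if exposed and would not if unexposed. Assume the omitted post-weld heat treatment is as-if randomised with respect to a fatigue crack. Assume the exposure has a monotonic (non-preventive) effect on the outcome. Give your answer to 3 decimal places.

PNS ≈ 0.122

Let p₁ = 0.174, p₀ = 0.0518.
Under exogeneity and monotonicity, PNS = p₁ − p₀.
PNS = 0.174 − 0.0518 = 0.1222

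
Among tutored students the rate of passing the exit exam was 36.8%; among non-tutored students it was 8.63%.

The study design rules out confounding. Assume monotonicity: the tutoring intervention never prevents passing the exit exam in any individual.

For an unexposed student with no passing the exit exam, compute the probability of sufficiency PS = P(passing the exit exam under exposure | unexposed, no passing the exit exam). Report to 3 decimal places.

PS ≈ 0.308

p₁ = 0.368, p₀ = 0.0863.
Under exogeneity and monotonicity, PS = (p₁ − p₀) / (1 − p₀).
PS = (0.368 − 0.0863) / (1 − 0.0863) = 0.2817 / 0.9137 ≈ 0.3083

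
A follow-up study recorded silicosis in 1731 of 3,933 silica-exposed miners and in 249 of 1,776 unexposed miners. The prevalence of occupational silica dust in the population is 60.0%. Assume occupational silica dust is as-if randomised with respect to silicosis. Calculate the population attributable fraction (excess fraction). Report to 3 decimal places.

PAF ≈ 0.562

p₁ = P(outcome | exposed) = 1731/3933 = 0.44012
p₀ = P(outcome | unexposed) = 249/1776 = 0.1402
Overall risk P(Y=1) = π·p₁ + (1−π)·p₀ = 0.6×0.44012 + 0.4×0.1402 = 0.32015.
Under exogeneity, PAF = [P(Y=1) − p₀] / P(Y=1).
PAF = (0.32015 − 0.1402) / 0.32015 ≈ 0.5621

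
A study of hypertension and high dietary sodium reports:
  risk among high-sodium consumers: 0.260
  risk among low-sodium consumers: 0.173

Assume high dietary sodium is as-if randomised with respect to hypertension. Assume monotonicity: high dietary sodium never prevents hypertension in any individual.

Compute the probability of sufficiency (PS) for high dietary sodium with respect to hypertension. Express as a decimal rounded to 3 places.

PS ≈ 0.105

Let p₁ = 0.26, p₀ = 0.173.
Under exogeneity and monotonicity, PS = (p₁ − p₀) / (1 − p₀).
PS = (0.26 − 0.173) / (1 − 0.173) = 0.087 / 0.827 ≈ 0.1052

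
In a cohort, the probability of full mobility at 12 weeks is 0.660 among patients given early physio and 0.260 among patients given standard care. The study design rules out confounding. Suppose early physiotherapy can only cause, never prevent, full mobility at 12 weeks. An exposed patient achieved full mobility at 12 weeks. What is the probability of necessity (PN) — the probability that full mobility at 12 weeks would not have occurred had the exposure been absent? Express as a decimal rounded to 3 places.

Let p₁ = 0.66, p₀ = 0.26.
Under exogeneity and monotonicity, PN = (p₁ − p₀) / p₁.
PN = (0.66 − 0.26) / 0.66 = 0.4 / 0.66 ≈ 0.6061

PN ≈ 0.606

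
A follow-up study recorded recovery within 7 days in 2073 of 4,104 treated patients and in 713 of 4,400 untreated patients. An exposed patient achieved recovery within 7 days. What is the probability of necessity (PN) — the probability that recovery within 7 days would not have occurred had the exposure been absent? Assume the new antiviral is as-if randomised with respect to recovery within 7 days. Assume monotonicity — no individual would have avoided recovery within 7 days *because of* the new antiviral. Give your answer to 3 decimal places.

PN ≈ 0.679

p₁ = P(outcome | exposed) = 2073/4104 = 0.50512
p₀ = P(outcome | unexposed) = 713/4400 = 0.16205
Under exogeneity and monotonicity, PN = (p₁ − p₀) / p₁.
PN = (0.50512 − 0.16205) / 0.50512 = 0.34307 / 0.50512 ≈ 0.6792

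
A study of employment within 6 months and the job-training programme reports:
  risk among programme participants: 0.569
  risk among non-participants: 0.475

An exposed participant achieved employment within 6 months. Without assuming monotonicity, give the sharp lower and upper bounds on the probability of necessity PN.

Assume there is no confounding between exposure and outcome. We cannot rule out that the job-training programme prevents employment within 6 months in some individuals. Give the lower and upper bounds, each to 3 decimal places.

Let p₁ = 0.569, p₀ = 0.475.
Under exogeneity alone the bounds on PN are max{0,(p₁−p₀)/p₁} ≤ PN ≤ min{1,(1−p₀)/p₁}.
  lower = (p₁ − p₀)/p₁ = 0.094 / 0.569 ≈ 0.1652
  upper = min{1, (1 − p₀)/p₁} = 0.525 / 0.569 ≈ 0.9227

0.165 ≤ PN ≤ 0.923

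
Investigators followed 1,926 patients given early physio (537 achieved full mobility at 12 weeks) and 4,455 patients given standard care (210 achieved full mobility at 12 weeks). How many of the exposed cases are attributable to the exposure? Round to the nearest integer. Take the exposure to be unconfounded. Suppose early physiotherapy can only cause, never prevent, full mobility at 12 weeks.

about 446 cases

p₁ = P(outcome | exposed) = 537/1926 = 0.27882
p₀ = P(outcome | unexposed) = 210/4455 = 0.047138
PN = (p₁ − p₀)/p₁ = (0.27882 − 0.047138) / 0.27882 ≈ 0.83094.
Attributable cases ≈ PN × (exposed cases) = 0.83094 × 537 ≈ 446.21.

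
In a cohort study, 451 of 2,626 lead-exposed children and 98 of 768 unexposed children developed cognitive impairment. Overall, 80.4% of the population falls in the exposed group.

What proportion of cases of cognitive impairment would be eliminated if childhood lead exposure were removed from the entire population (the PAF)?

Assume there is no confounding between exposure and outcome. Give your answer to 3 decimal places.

p₁ = P(outcome | exposed) = 451/2626 = 0.17174
p₀ = P(outcome | unexposed) = 98/768 = 0.1276
Overall risk P(Y=1) = π·p₁ + (1−π)·p₀ = 0.804×0.17174 + 0.196×0.1276 = 0.16309.
Under exogeneity, PAF = [P(Y=1) − p₀] / P(Y=1).
PAF = (0.16309 − 0.1276) / 0.16309 ≈ 0.2176

PAF ≈ 0.218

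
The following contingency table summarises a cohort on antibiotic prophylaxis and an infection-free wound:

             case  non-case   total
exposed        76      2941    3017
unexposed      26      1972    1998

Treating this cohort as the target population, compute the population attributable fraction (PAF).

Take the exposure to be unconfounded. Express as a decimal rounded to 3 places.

PAF ≈ 0.360

p₁ = P(outcome | exposed) = 76/3017 = 0.025191
p₀ = P(outcome | unexposed) = 26/1998 = 0.013013
Exposure prevalence π = 3017/5015 = 0.6016; overall risk P(Y=1) = 0.020339.
Under exogeneity, PAF = [P(Y=1) − p₀]/P(Y=1).
PAF = (0.020339 − 0.013013) / 0.020339 ≈ 0.3602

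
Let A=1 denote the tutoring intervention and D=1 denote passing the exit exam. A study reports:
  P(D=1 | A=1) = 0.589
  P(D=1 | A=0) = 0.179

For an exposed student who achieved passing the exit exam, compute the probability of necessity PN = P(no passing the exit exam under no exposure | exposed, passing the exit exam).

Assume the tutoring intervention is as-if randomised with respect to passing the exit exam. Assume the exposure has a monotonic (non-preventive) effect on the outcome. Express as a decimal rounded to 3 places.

Let p₁ = 0.589, p₀ = 0.179.
Under exogeneity and monotonicity, PN = (p₁ − p₀) / p₁.
PN = (0.589 − 0.179) / 0.589 = 0.41 / 0.589 ≈ 0.6961

PN ≈ 0.696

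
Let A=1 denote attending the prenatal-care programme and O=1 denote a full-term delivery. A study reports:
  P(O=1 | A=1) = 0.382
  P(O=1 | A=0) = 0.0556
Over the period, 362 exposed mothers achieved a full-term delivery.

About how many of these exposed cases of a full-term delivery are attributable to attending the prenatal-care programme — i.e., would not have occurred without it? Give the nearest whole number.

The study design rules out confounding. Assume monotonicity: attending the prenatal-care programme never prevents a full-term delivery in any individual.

about 309 cases

Let p₁ = 0.382, p₀ = 0.0556.
PN = (p₁ − p₀)/p₁ = (0.382 − 0.0556) / 0.382 ≈ 0.85445.
Attributable cases ≈ PN × (exposed cases) = 0.85445 × 362 ≈ 309.31.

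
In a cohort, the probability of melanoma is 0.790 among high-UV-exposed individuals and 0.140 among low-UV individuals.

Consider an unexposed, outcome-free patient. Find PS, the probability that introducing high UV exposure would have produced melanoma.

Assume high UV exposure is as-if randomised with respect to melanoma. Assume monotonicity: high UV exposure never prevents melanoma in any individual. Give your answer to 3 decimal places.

Let p₁ = 0.79, p₀ = 0.14.
Under exogeneity and monotonicity, PS = (p₁ − p₀) / (1 − p₀).
PS = (0.79 − 0.14) / (1 − 0.14) = 0.65 / 0.86 ≈ 0.7558

PS ≈ 0.756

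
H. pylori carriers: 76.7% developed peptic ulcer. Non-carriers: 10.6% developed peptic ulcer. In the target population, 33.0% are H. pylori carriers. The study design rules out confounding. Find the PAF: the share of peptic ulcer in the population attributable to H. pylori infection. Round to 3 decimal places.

PAF ≈ 0.673

p₁ = 0.767, p₀ = 0.106.
Overall risk P(Y=1) = π·p₁ + (1−π)·p₀ = 0.33×0.767 + 0.67×0.106 = 0.32413.
Under exogeneity, PAF = [P(Y=1) − p₀] / P(Y=1).
PAF = (0.32413 − 0.106) / 0.32413 ≈ 0.6730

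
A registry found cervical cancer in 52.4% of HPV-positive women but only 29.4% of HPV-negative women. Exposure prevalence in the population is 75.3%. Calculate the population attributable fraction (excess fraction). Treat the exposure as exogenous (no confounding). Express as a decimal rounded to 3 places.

PAF ≈ 0.371

p₁ = 0.524, p₀ = 0.294.
Overall risk P(Y=1) = π·p₁ + (1−π)·p₀ = 0.753×0.524 + 0.247×0.294 = 0.46719.
Under exogeneity, PAF = [P(Y=1) − p₀] / P(Y=1).
PAF = (0.46719 − 0.294) / 0.46719 ≈ 0.3707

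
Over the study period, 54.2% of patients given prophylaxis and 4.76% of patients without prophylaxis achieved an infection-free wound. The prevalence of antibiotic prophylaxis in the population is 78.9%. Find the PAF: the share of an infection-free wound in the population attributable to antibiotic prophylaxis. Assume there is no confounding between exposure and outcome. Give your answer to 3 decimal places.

PAF ≈ 0.891

p₁ = 0.542, p₀ = 0.0476.
Overall risk P(Y=1) = π·p₁ + (1−π)·p₀ = 0.789×0.542 + 0.211×0.0476 = 0.43768.
Under exogeneity, PAF = [P(Y=1) − p₀] / P(Y=1).
PAF = (0.43768 − 0.0476) / 0.43768 ≈ 0.8912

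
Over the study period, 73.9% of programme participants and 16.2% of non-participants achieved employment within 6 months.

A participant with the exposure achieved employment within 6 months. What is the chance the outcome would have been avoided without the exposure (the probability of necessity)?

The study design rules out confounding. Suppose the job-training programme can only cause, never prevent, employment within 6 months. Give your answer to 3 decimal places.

PN ≈ 0.781

p₁ = 0.739, p₀ = 0.162.
Under exogeneity and monotonicity, PN = (p₁ − p₀) / p₁.
PN = (0.739 − 0.162) / 0.739 = 0.577 / 0.739 ≈ 0.7808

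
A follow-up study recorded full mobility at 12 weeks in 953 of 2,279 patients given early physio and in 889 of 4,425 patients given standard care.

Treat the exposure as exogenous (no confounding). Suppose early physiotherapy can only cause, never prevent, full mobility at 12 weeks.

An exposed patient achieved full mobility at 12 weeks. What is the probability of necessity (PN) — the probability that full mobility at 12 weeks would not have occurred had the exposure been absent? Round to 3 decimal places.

p₁ = P(outcome | exposed) = 953/2279 = 0.41817
p₀ = P(outcome | unexposed) = 889/4425 = 0.2009
Under exogeneity and monotonicity, PN = (p₁ − p₀) / p₁.
PN = (0.41817 − 0.2009) / 0.41817 = 0.21726 / 0.41817 ≈ 0.5196

PN ≈ 0.520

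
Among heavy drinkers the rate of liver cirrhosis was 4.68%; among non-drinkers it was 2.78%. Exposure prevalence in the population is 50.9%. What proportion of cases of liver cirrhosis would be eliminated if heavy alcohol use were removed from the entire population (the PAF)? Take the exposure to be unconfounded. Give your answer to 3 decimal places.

p₁ = 0.0468, p₀ = 0.0278.
Overall risk P(Y=1) = π·p₁ + (1−π)·p₀ = 0.509×0.0468 + 0.491×0.0278 = 0.037471.
Under exogeneity, PAF = [P(Y=1) − p₀] / P(Y=1).
PAF = (0.037471 − 0.0278) / 0.037471 ≈ 0.2581

PAF ≈ 0.258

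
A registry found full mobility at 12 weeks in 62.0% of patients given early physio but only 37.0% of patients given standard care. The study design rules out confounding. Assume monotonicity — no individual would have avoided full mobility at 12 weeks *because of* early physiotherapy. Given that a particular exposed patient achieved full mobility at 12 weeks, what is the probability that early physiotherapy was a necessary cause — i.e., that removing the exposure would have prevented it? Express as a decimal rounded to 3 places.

p₁ = 0.62, p₀ = 0.37.
Under exogeneity and monotonicity, PN = (p₁ − p₀) / p₁.
PN = (0.62 − 0.37) / 0.62 = 0.25 / 0.62 ≈ 0.4032

PN ≈ 0.403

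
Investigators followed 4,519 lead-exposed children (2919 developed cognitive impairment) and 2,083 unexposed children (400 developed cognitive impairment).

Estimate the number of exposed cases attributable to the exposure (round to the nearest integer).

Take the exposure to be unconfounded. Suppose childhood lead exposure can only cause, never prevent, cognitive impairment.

p₁ = P(outcome | exposed) = 2919/4519 = 0.64594
p₀ = P(outcome | unexposed) = 400/2083 = 0.19203
PN = (p₁ − p₀)/p₁ = (0.64594 − 0.19203) / 0.64594 ≈ 0.70271.
Attributable cases ≈ PN × (exposed cases) = 0.70271 × 2919 ≈ 2051.21.

about 2051 cases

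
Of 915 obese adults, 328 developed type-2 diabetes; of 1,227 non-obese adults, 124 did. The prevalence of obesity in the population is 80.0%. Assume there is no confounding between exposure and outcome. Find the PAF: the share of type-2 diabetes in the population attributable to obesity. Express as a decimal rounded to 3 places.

PAF ≈ 0.671

p₁ = P(outcome | exposed) = 328/915 = 0.35847
p₀ = P(outcome | unexposed) = 124/1227 = 0.10106
Overall risk P(Y=1) = π·p₁ + (1−π)·p₀ = 0.8×0.35847 + 0.2×0.10106 = 0.30699.
Under exogeneity, PAF = [P(Y=1) − p₀] / P(Y=1).
PAF = (0.30699 − 0.10106) / 0.30699 ≈ 0.6708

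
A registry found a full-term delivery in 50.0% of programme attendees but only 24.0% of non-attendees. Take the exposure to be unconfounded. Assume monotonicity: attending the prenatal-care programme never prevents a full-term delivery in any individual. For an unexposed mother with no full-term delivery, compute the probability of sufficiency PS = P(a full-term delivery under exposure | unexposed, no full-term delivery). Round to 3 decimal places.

PS ≈ 0.342

p₁ = 0.5, p₀ = 0.24.
Under exogeneity and monotonicity, PS = (p₁ − p₀) / (1 − p₀).
PS = (0.5 − 0.24) / (1 − 0.24) = 0.26 / 0.76 ≈ 0.3421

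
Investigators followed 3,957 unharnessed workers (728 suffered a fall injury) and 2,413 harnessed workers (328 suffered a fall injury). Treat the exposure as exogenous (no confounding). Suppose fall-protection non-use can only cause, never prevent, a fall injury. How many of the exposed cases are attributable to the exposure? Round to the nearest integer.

about 190 cases

p₁ = P(outcome | exposed) = 728/3957 = 0.18398
p₀ = P(outcome | unexposed) = 328/2413 = 0.13593
PN = (p₁ − p₀)/p₁ = (0.18398 − 0.13593) / 0.18398 ≈ 0.26116.
Attributable cases ≈ PN × (exposed cases) = 0.26116 × 728 ≈ 190.12.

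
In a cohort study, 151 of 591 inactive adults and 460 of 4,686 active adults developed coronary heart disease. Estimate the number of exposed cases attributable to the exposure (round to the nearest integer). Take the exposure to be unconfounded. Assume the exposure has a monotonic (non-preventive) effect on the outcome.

p₁ = P(outcome | exposed) = 151/591 = 0.2555
p₀ = P(outcome | unexposed) = 460/4686 = 0.098165
PN = (p₁ − p₀)/p₁ = (0.2555 − 0.098165) / 0.2555 ≈ 0.61579.
Attributable cases ≈ PN × (exposed cases) = 0.61579 × 151 ≈ 92.98.

about 93 cases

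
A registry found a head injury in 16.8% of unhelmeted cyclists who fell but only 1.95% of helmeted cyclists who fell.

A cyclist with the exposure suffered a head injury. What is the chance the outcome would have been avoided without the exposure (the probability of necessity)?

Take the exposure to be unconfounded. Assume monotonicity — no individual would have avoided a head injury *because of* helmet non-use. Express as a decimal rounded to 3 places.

PN ≈ 0.884

p₁ = 0.168, p₀ = 0.0195.
Under exogeneity and monotonicity, PN = (p₁ − p₀) / p₁.
PN = (0.168 − 0.0195) / 0.168 = 0.1485 / 0.168 ≈ 0.8839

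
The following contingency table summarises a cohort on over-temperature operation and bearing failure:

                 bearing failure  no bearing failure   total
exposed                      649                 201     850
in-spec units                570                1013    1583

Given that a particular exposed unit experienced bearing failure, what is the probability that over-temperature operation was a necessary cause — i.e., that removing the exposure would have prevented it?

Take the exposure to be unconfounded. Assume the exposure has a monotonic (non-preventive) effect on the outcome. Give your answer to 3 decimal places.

p₁ = P(outcome | exposed) = 649/850 = 0.76353
p₀ = P(outcome | unexposed) = 570/1583 = 0.36008
Under exogeneity and monotonicity, PN = (p₁ − p₀) / p₁.
PN = (0.76353 − 0.36008) / 0.76353 = 0.40345 / 0.76353 ≈ 0.5284

PN ≈ 0.528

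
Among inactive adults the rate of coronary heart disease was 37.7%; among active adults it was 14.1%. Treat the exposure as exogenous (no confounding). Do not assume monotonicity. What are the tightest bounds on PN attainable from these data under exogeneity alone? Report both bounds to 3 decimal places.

p₁ = 0.377, p₀ = 0.141.
Under exogeneity alone the bounds on PN are max{0,(p₁−p₀)/p₁} ≤ PN ≤ min{1,(1−p₀)/p₁}.
  lower = (p₁ − p₀)/p₁ = 0.236 / 0.377 ≈ 0.6260
  upper = min{1, (1 − p₀)/p₁} = 0.859 / 0.377 ≈ 2.2785 → capped at 1

0.626 ≤ PN ≤ 1.000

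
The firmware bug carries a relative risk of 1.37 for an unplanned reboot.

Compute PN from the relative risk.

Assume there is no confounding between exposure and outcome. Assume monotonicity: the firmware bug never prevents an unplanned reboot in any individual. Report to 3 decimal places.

Under exogeneity and monotonicity, PN = (RR − 1) / RR = 1 − 1/RR.
PN = (1.37 − 1) / 1.37 = 0.37 / 1.37 ≈ 0.2701

PN ≈ 0.270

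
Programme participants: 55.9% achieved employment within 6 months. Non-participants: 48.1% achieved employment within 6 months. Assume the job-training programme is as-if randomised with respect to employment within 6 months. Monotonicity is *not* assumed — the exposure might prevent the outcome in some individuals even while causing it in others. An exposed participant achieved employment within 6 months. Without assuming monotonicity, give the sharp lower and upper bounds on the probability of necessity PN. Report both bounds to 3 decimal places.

p₁ = 0.559, p₀ = 0.481.
Under exogeneity alone the bounds on PN are max{0,(p₁−p₀)/p₁} ≤ PN ≤ min{1,(1−p₀)/p₁}.
  lower = (p₁ − p₀)/p₁ = 0.078 / 0.559 ≈ 0.1395
  upper = min{1, (1 − p₀)/p₁} = 0.519 / 0.559 ≈ 0.9284

0.140 ≤ PN ≤ 0.928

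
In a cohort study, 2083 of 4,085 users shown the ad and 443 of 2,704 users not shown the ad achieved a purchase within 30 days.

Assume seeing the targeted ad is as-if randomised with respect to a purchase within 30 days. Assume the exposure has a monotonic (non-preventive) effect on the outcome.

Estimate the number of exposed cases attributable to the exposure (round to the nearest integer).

about 1414 cases

p₁ = P(outcome | exposed) = 2083/4085 = 0.50991
p₀ = P(outcome | unexposed) = 443/2704 = 0.16383
PN = (p₁ − p₀)/p₁ = (0.50991 − 0.16383) / 0.50991 ≈ 0.67871.
Attributable cases ≈ PN × (exposed cases) = 0.67871 × 2083 ≈ 1413.75.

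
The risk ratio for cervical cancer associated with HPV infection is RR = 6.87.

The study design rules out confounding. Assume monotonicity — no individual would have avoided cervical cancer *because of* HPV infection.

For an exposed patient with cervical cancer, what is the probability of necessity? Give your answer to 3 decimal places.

Under exogeneity and monotonicity, PN = (RR − 1) / RR = 1 − 1/RR.
PN = (6.87 − 1) / 6.87 = 5.87 / 6.87 ≈ 0.8544

PN ≈ 0.854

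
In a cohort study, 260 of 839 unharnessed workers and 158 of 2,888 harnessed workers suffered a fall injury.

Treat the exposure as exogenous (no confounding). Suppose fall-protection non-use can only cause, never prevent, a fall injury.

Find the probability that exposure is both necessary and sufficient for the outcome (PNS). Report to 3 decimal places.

PNS ≈ 0.255

p₁ = P(outcome | exposed) = 260/839 = 0.30989
p₀ = P(outcome | unexposed) = 158/2888 = 0.054709
Under exogeneity and monotonicity, PNS = p₁ − p₀.
PNS = 0.30989 − 0.054709 = 0.25518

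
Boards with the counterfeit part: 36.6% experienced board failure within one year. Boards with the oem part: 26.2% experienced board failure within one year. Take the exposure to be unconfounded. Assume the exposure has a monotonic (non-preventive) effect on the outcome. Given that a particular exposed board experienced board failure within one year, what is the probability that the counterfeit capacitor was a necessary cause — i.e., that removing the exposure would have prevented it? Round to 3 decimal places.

p₁ = 0.366, p₀ = 0.262.
Under exogeneity and monotonicity, PN = (p₁ − p₀) / p₁.
PN = (0.366 − 0.262) / 0.366 = 0.104 / 0.366 ≈ 0.2842

PN ≈ 0.284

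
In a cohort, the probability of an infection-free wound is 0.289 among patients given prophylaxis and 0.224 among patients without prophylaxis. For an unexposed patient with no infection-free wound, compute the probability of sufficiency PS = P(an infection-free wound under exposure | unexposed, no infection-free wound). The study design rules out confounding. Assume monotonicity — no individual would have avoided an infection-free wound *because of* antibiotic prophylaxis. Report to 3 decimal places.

Let p₁ = 0.289, p₀ = 0.224.
Under exogeneity and monotonicity, PS = (p₁ − p₀) / (1 − p₀).
PS = (0.289 − 0.224) / (1 − 0.224) = 0.065 / 0.776 ≈ 0.0838

PS ≈ 0.084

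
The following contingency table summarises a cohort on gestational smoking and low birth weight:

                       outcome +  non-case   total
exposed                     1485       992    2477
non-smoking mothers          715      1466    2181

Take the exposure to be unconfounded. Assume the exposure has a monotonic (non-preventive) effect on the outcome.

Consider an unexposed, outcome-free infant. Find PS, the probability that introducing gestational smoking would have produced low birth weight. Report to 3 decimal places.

p₁ = P(outcome | exposed) = 1485/2477 = 0.59952
p₀ = P(outcome | unexposed) = 715/2181 = 0.32783
Under exogeneity and monotonicity, PS = (p₁ − p₀)/(1 − p₀).
PS = (0.59952 − 0.32783) / 0.67217 ≈ 0.4042

PS ≈ 0.404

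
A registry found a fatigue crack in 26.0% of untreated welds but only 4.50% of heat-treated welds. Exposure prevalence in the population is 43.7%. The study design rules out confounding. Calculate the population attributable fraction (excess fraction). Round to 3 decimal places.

PAF ≈ 0.676

p₁ = 0.26, p₀ = 0.045.
Overall risk P(Y=1) = π·p₁ + (1−π)·p₀ = 0.437×0.26 + 0.563×0.045 = 0.13895.
Under exogeneity, PAF = [P(Y=1) − p₀] / P(Y=1).
PAF = (0.13895 − 0.045) / 0.13895 ≈ 0.6762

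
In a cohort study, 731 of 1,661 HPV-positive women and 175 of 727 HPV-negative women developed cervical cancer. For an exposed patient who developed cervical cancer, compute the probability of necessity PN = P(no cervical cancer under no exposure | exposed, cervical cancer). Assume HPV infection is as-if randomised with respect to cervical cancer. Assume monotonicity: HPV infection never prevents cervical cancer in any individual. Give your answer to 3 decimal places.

p₁ = P(outcome | exposed) = 731/1661 = 0.4401
p₀ = P(outcome | unexposed) = 175/727 = 0.24072
Under exogeneity and monotonicity, PN = (p₁ − p₀) / p₁.
PN = (0.4401 − 0.24072) / 0.4401 = 0.19938 / 0.4401 ≈ 0.4530

PN ≈ 0.453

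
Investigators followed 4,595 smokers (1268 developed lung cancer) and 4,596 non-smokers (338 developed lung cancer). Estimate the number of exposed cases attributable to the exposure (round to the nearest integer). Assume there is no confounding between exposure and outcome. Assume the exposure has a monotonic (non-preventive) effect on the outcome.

p₁ = P(outcome | exposed) = 1268/4595 = 0.27595
p₀ = P(outcome | unexposed) = 338/4596 = 0.073542
PN = (p₁ − p₀)/p₁ = (0.27595 − 0.073542) / 0.27595 ≈ 0.73350.
Attributable cases ≈ PN × (exposed cases) = 0.73350 × 1268 ≈ 930.07.

about 930 cases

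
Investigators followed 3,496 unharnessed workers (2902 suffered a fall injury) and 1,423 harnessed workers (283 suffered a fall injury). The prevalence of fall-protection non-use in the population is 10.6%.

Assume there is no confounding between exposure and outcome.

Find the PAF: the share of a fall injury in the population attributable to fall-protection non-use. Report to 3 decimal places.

PAF ≈ 0.252

p₁ = P(outcome | exposed) = 2902/3496 = 0.83009
p₀ = P(outcome | unexposed) = 283/1423 = 0.19888
Overall risk P(Y=1) = π·p₁ + (1−π)·p₀ = 0.106×0.83009 + 0.894×0.19888 = 0.26578.
Under exogeneity, PAF = [P(Y=1) − p₀] / P(Y=1).
PAF = (0.26578 − 0.19888) / 0.26578 ≈ 0.2517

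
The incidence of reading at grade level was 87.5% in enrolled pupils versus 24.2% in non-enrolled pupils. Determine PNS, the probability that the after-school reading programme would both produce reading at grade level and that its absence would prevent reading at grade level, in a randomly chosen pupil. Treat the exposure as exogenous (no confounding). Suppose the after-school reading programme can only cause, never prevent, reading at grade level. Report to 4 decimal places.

p₁ = 0.875, p₀ = 0.242.
Under exogeneity and monotonicity, PNS = p₁ − p₀.
PNS = 0.875 − 0.242 = 0.633

PNS ≈ 0.6330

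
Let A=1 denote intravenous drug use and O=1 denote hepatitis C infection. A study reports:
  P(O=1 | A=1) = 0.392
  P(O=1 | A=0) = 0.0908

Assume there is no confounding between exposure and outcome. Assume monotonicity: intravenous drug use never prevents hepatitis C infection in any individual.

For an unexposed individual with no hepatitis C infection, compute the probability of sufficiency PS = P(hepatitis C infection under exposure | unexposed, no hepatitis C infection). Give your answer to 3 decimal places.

PS ≈ 0.331

Let p₁ = 0.392, p₀ = 0.0908.
Under exogeneity and monotonicity, PS = (p₁ − p₀) / (1 − p₀).
PS = (0.392 − 0.0908) / (1 − 0.0908) = 0.3012 / 0.9092 ≈ 0.3313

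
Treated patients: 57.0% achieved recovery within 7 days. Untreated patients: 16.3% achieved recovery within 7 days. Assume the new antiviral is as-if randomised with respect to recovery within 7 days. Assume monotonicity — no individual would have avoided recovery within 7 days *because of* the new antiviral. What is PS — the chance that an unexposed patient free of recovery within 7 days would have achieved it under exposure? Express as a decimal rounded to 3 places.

PS ≈ 0.486

p₁ = 0.57, p₀ = 0.163.
Under exogeneity and monotonicity, PS = (p₁ − p₀) / (1 − p₀).
PS = (0.57 − 0.163) / (1 − 0.163) = 0.407 / 0.837 ≈ 0.4863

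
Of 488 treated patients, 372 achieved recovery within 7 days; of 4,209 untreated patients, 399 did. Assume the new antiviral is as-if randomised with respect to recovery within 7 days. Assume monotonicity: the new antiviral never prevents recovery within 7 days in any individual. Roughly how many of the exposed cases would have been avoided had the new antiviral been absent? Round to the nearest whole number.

about 326 cases

p₁ = P(outcome | exposed) = 372/488 = 0.7623
p₀ = P(outcome | unexposed) = 399/4209 = 0.094797
PN = (p₁ − p₀)/p₁ = (0.7623 − 0.094797) / 0.7623 ≈ 0.87564.
Attributable cases ≈ PN × (exposed cases) = 0.87564 × 372 ≈ 325.74.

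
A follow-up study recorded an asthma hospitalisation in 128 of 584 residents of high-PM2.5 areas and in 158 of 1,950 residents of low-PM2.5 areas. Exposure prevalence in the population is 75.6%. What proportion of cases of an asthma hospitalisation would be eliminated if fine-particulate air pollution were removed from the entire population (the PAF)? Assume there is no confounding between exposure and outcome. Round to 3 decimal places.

p₁ = P(outcome | exposed) = 128/584 = 0.21918
p₀ = P(outcome | unexposed) = 158/1950 = 0.081026
Overall risk P(Y=1) = π·p₁ + (1−π)·p₀ = 0.756×0.21918 + 0.244×0.081026 = 0.18547.
Under exogeneity, PAF = [P(Y=1) − p₀] / P(Y=1).
PAF = (0.18547 − 0.081026) / 0.18547 ≈ 0.5631

PAF ≈ 0.563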